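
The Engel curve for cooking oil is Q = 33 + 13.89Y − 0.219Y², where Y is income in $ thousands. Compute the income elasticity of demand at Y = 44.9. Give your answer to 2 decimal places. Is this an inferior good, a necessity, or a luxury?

At Y = 44.9: Q = 215.1548.
dQ/dY = 13.89 − 0.438Y = -5.77620.
η = (dQ/dY)·(Y/Q) = -5.77620 × (44.9/215.1548) = -1.21.
η < 0 ⇒ inferior good.

-1.21 (inferior good)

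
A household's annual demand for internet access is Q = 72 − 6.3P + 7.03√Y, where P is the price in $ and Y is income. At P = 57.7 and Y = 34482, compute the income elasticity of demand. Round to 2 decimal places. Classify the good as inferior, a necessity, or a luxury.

0.64 (necessity)

At P = 57.7, Y = 34482: Q = 1013.914.
Holding P constant, ∂Q/∂Y = 7.03/(2√Y) = 0.0189291.
η_Y = (∂Q/∂Y)·(Y/Q) = 0.0189291 × (34482/1013.914) = 0.64.
Since 0 < η < 1, this is a necessity.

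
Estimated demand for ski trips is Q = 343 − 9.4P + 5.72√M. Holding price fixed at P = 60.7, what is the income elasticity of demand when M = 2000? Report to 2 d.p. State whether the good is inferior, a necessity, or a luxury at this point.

4.53 (luxury)

At P = 60.7, M = 2000: Q = 28.226.
Holding P constant, ∂Q/∂M = 5.72/(2√M) = 0.0639515.
η_M = (∂Q/∂M)·(M/Q) = 0.0639515 × (2000/28.226) = 4.53.
Since η > 1, this is a luxury.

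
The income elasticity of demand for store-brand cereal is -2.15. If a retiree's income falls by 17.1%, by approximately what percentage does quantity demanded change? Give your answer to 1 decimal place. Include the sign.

36.8%

%ΔQ ≈ η × %ΔI = -2.15 × (-17.1%) = 36.8%.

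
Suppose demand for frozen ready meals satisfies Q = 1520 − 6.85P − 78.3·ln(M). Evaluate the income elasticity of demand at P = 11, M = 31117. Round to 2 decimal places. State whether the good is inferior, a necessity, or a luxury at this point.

-0.12 (inferior good)

At P = 11, M = 31117: Q = 634.597.
Holding P constant, ∂Q/∂M = -78.3/M = -0.00251631.
η_M = (∂Q/∂M)·(M/Q) = -0.00251631 × (31117/634.597) = -0.12.
Since η < 0, this is an inferior good.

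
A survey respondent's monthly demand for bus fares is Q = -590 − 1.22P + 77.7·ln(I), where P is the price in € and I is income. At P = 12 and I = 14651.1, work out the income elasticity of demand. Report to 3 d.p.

0.552

At P = 12, I = 14651.1: Q = 140.679.
Holding P constant, ∂Q/∂I = 77.7/I = 0.00530336.
η_I = (∂Q/∂I)·(I/Q) = 0.00530336 × (14651.1/140.679) = 0.552.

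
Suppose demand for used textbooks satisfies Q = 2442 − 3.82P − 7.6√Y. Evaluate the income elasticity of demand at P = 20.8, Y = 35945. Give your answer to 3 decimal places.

At P = 20.8, Y = 35945: Q = 921.647.
Holding P constant, ∂Q/∂Y = -7.6/(2√Y) = -0.0200431.
η_Y = (∂Q/∂Y)·(Y/Q) = -0.0200431 × (35945/921.647) = -0.782.

-0.782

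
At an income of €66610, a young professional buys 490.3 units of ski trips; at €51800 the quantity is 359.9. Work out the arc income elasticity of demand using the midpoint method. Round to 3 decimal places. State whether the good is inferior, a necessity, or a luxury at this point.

1.226 (luxury)

ΔQ = 359.9 − 490.3 = -130.4; midpoint Q̄ = (490.3 + 359.9)/2 = 425.1.
ΔI = 51800 − 66610 = -14810; midpoint Ī = (66610 + 51800)/2 = 59205.
η = (ΔQ/Q̄) ÷ (ΔI/Ī) = (-130.4/425.1) ÷ (-14810/59205) = 1.226.
η > 1 ⇒ luxury.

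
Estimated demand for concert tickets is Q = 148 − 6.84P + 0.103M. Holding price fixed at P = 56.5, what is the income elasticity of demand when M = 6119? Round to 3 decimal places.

1.609

At P = 56.5, M = 6119: Q = 391.797.
Holding P constant, ∂Q/∂M = 0.103.
η_M = (∂Q/∂M)·(M/Q) = 0.103 × (6119/391.797) = 1.609.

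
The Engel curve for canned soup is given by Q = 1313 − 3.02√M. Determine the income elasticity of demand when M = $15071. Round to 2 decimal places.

At M = 15071: Q = 942.253.
dQ/dM = -3.02/(2√M) = -0.0123 at this income.
η = (dQ/dM)·(M/Q) = -0.0123 × (15071/942.253) = -0.20.

-0.20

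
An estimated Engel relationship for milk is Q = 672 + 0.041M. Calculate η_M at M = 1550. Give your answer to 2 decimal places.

At M = 1550: Q = 735.550.
dQ/dM = 0.041.
η = (dQ/dM)·(M/Q) = 0.041 × (1550/735.550) = 0.09.

0.09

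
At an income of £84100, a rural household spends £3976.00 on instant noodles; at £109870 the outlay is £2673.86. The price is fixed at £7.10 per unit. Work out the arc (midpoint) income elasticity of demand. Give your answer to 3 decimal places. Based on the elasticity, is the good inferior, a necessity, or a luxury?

With a constant price, Q₁ = 3976.00/7.10 = 560.000 and Q₂ = 2673.86/7.10 = 376.600 (equivalently, work directly with expenditure since P cancels).
Midpoint %ΔQ = (2673.86 − 3976.00)/3324.93 = -0.39163; midpoint %ΔI = (109870 − 84100)/96985 = 0.26571.
η = -0.39163 / 0.26571 = -1.474.
η < 0 ⇒ inferior good.

-1.474 (inferior good)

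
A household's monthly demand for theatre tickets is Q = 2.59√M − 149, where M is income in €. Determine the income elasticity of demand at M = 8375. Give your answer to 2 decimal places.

At M = 8375: Q = 88.024.
dQ/dM = 2.59/(2√M) = 0.0141507 at this income.
η = (dQ/dM)·(M/Q) = 0.0141507 × (8375/88.024) = 1.35.

1.35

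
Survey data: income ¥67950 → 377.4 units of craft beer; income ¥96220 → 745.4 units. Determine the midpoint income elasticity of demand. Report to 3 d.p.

1.903

ΔQ = 745.4 − 377.4 = 368; midpoint Q̄ = (377.4 + 745.4)/2 = 561.4.
ΔI = 96220 − 67950 = 28270; midpoint Ī = (67950 + 96220)/2 = 82085.
η = (ΔQ/Q̄) ÷ (ΔI/Ī) = (368/561.4) ÷ (28270/82085) = 1.903.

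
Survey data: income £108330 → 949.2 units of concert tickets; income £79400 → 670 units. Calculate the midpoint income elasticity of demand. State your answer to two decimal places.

ΔQ = 670 − 949.2 = -279.2; midpoint Q̄ = (949.2 + 670)/2 = 809.6.
ΔI = 79400 − 108330 = -28930; midpoint Ī = (108330 + 79400)/2 = 93865.
η = (ΔQ/Q̄) ÷ (ΔI/Ī) = (-279.2/809.6) ÷ (-28930/93865) = 1.12.

1.12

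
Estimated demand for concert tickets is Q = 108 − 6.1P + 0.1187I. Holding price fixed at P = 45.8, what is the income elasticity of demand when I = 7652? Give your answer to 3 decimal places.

1.233

At P = 45.8, I = 7652: Q = 736.912.
Holding P constant, ∂Q/∂I = 0.1187.
η_I = (∂Q/∂I)·(I/Q) = 0.1187 × (7652/736.912) = 1.233.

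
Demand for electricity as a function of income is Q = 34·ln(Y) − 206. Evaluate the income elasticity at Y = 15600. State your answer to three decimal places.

0.278

At Y = 15600: Q = 122.271.
dQ/dY = 34/Y = 0.00217949 at this income.
η = (dQ/dY)·(Y/Q) = 0.00217949 × (15600/122.271) = 0.278.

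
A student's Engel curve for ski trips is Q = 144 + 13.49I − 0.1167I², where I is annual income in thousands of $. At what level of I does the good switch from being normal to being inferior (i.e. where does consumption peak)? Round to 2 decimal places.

57.80

dQ/dI = 13.49 − 0.2334I.
The good is inferior where dQ/dI < 0. Setting dQ/dI = 0 gives I = 13.49 / 0.2334 = 57.80.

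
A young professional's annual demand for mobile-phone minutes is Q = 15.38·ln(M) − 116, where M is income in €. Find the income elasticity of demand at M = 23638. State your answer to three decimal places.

0.396

At M = 23638: Q = 38.886.
dQ/dM = 15.38/M = 0.000650647 at this income.
η = (dQ/dM)·(M/Q) = 0.000650647 × (23638/38.886) = 0.396.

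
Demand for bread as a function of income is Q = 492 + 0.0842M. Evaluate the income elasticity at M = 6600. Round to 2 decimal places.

At M = 6600: Q = 1047.720.
dQ/dM = 0.0842.
η = (dQ/dM)·(M/Q) = 0.0842 × (6600/1047.720) = 0.53.

0.53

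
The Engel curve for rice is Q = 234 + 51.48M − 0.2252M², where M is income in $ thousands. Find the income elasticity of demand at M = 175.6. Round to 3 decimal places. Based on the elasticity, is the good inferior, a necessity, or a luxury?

-2.081 (inferior good)

At M = 175.6: Q = 2329.7649.
dQ/dM = 51.48 − 0.4504M = -27.61024.
η = (dQ/dM)·(M/Q) = -27.61024 × (175.6/2329.7649) = -2.081.
η < 0 ⇒ inferior good.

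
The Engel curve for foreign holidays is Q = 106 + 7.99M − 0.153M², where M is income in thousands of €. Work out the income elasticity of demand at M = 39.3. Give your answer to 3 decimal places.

At M = 39.3: Q = 183.7000.
dQ/dM = 7.99 − 0.306M = -4.03580.
η = (dQ/dM)·(M/Q) = -4.03580 × (39.3/183.7000) = -0.863.

-0.863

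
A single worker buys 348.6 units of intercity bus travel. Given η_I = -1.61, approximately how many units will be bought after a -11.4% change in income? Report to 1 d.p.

%ΔQ ≈ η × %ΔI = -1.61 × (-11.4%) = 18.354%.
New Q ≈ 348.6 × (1 + 0.18354) = 412.6.

412.6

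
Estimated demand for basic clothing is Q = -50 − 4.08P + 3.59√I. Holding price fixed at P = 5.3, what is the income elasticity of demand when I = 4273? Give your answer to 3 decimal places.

0.720

At P = 5.3, I = 4273: Q = 163.048.
Holding P constant, ∂Q/∂I = 3.59/(2√I) = 0.0274598.
η_I = (∂Q/∂I)·(I/Q) = 0.0274598 × (4273/163.048) = 0.720.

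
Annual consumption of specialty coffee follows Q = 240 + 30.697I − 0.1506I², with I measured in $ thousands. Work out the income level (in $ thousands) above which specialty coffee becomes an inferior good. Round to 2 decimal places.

dQ/dI = 30.697 − 0.3012I.
The good is inferior where dQ/dI < 0. Setting dQ/dI = 0 gives I = 30.697 / 0.3012 = 101.92.

101.92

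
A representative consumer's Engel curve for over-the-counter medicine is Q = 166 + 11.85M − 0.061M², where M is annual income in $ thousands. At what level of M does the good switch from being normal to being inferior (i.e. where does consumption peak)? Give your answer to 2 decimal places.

97.13

dQ/dM = 11.85 − 0.122M.
The good is inferior where dQ/dM < 0. Setting dQ/dM = 0 gives M = 11.85 / 0.122 = 97.13.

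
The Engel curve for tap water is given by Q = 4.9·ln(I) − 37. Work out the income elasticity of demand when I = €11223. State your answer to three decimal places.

At I = 11223: Q = 8.696.
dQ/dI = 4.9/I = 0.000436603 at this income.
η = (dQ/dI)·(I/Q) = 0.000436603 × (11223/8.696) = 0.563.

0.563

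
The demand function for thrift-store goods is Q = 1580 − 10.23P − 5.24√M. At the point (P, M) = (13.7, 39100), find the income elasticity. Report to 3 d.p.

At P = 13.7, M = 39100: Q = 403.706.
Holding P constant, ∂Q/∂M = -5.24/(2√M) = -0.0132499.
η_M = (∂Q/∂M)·(M/Q) = -0.0132499 × (39100/403.706) = -1.283.

-1.283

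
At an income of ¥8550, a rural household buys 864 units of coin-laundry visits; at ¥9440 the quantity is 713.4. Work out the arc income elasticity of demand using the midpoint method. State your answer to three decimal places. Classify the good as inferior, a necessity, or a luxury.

-1.930 (inferior good)

ΔQ = 713.4 − 864 = -150.6; midpoint Q̄ = (864 + 713.4)/2 = 788.7.
ΔI = 9440 − 8550 = 890; midpoint Ī = (8550 + 9440)/2 = 8995.
η = (ΔQ/Q̄) ÷ (ΔI/Ī) = (-150.6/788.7) ÷ (890/8995) = -1.930.
η < 0 ⇒ inferior good.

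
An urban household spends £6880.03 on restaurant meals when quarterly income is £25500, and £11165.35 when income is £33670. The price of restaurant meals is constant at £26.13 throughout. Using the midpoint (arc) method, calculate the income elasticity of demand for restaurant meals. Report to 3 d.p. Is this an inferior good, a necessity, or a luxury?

1.720 (luxury)

With a constant price, Q₁ = 6880.03/26.13 = 263.300 and Q₂ = 11165.35/26.13 = 427.300 (equivalently, work directly with expenditure since P cancels).
Midpoint %ΔQ = (11165.35 − 6880.03)/9022.69 = 0.47495; midpoint %ΔI = (33670 − 25500)/29585 = 0.27615.
η = 0.47495 / 0.27615 = 1.720.
η > 1 ⇒ luxury.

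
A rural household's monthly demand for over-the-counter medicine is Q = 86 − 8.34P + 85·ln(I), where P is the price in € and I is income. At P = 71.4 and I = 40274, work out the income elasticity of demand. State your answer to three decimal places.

At P = 71.4, I = 40274: Q = 391.818.
Holding P constant, ∂Q/∂I = 85/I = 0.00211054.
η_I = (∂Q/∂I)·(I/Q) = 0.00211054 × (40274/391.818) = 0.217.

0.217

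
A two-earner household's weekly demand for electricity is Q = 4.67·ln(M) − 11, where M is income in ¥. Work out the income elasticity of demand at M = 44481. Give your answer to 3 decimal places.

0.120

At M = 44481: Q = 38.982.
dQ/dM = 4.67/M = 0.000104989 at this income.
η = (dQ/dM)·(M/Q) = 0.000104989 × (44481/38.982) = 0.120.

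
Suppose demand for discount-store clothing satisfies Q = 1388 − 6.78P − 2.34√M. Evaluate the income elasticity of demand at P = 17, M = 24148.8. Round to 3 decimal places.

At P = 17, M = 24148.8: Q = 909.107.
Holding P constant, ∂Q/∂M = -2.34/(2√M) = -0.00752901.
η_M = (∂Q/∂M)·(M/Q) = -0.00752901 × (24148.8/909.107) = -0.200.

-0.200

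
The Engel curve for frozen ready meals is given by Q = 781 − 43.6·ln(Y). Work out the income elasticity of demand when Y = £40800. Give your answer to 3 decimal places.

-0.137

At Y = 40800: Q = 318.123.
dQ/dY = -43.6/Y = -0.00106863 at this income.
η = (dQ/dY)·(Y/Q) = -0.00106863 × (40800/318.123) = -0.137.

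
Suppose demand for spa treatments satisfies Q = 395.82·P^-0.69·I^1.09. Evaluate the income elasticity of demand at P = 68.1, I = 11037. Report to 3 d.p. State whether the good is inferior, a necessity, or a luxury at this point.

1.090 (luxury)

For a multiplicative demand Q = A·P^α·I^β, the income elasticity is β everywhere.
Here β = 1.09, so η = 1.090.
Since η > 1, this is a luxury.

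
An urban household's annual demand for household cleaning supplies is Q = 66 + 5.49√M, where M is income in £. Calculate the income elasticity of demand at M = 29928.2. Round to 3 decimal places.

At M = 29928.2: Q = 1015.757.
dQ/dM = 5.49/(2√M) = 0.0158673 at this income.
η = (dQ/dM)·(M/Q) = 0.0158673 × (29928.2/1015.757) = 0.468.

0.468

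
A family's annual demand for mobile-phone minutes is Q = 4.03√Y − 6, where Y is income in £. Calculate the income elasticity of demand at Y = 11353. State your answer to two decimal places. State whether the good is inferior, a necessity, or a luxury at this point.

At Y = 11353: Q = 423.398.
dQ/dY = 4.03/(2√Y) = 0.0189112 at this income.
η = (dQ/dY)·(Y/Q) = 0.0189112 × (11353/423.398) = 0.51.
Since 0 < η < 1, the good is a necessity.

0.51 (necessity)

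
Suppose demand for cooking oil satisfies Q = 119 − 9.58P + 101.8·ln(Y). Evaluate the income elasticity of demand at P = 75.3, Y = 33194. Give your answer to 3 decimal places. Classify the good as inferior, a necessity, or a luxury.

0.223 (necessity)

At P = 75.3, Y = 33194: Q = 457.377.
Holding P constant, ∂Q/∂Y = 101.8/Y = 0.00306682.
η_Y = (∂Q/∂Y)·(Y/Q) = 0.00306682 × (33194/457.377) = 0.223.
Since 0 < η < 1, this is a necessity.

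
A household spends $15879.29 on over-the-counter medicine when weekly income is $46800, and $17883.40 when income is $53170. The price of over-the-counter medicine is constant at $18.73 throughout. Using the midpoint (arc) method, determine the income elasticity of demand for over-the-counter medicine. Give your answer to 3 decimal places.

With a constant price, Q₁ = 15879.29/18.73 = 847.800 and Q₂ = 17883.40/18.73 = 954.800 (equivalently, work directly with expenditure since P cancels).
Midpoint %ΔQ = (17883.40 − 15879.29)/16881.35 = 0.11872; midpoint %ΔI = (53170 − 46800)/49985 = 0.12744.
η = 0.11872 / 0.12744 = 0.932.

0.932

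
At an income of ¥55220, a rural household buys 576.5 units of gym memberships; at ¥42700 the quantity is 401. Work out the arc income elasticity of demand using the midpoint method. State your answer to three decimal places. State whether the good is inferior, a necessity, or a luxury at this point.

ΔQ = 401 − 576.5 = -175.5; midpoint Q̄ = (576.5 + 401)/2 = 488.75.
ΔI = 42700 − 55220 = -12520; midpoint Ī = (55220 + 42700)/2 = 48960.
η = (ΔQ/Q̄) ÷ (ΔI/Ī) = (-175.5/488.75) ÷ (-12520/48960) = 1.404.
η > 1 ⇒ luxury.

1.404 (luxury)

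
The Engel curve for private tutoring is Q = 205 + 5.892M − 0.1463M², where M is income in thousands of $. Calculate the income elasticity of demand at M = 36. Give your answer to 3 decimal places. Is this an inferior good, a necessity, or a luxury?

-0.734 (inferior good)

At M = 36: Q = 227.5072.
dQ/dM = 5.892 − 0.2926M = -4.64160.
η = (dQ/dM)·(M/Q) = -4.64160 × (36/227.5072) = -0.734.
η < 0 ⇒ inferior good.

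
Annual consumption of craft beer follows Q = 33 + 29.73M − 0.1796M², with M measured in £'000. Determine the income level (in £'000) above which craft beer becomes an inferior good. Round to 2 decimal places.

82.77

dQ/dM = 29.73 − 0.3592M.
The good is inferior where dQ/dM < 0. Setting dQ/dM = 0 gives M = 29.73 / 0.3592 = 82.77.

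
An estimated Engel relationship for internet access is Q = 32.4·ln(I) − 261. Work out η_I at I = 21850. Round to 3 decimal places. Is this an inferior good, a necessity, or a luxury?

0.516 (necessity)

At I = 21850: Q = 62.739.
dQ/dI = 32.4/I = 0.00148284 at this income.
η = (dQ/dI)·(I/Q) = 0.00148284 × (21850/62.739) = 0.516.
Since 0 < η < 1, the good is a necessity.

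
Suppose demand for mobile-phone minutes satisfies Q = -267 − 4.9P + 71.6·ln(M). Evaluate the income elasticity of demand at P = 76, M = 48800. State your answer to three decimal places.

0.536

At P = 76, M = 48800: Q = 133.557.
Holding P constant, ∂Q/∂M = 71.6/M = 0.00146721.
η_M = (∂Q/∂M)·(M/Q) = 0.00146721 × (48800/133.557) = 0.536.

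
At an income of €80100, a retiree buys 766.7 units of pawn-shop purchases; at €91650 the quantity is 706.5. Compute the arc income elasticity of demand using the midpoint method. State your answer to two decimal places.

-0.61

ΔQ = 706.5 − 766.7 = -60.2; midpoint Q̄ = (766.7 + 706.5)/2 = 736.6.
ΔI = 91650 − 80100 = 11550; midpoint Ī = (80100 + 91650)/2 = 85875.
η = (ΔQ/Q̄) ÷ (ΔI/Ī) = (-60.2/736.6) ÷ (11550/85875) = -0.61.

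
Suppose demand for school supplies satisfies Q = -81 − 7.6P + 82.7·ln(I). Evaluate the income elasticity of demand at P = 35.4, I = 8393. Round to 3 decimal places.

At P = 35.4, I = 8393: Q = 397.167.
Holding P constant, ∂Q/∂I = 82.7/I = 0.00985345.
η_I = (∂Q/∂I)·(I/Q) = 0.00985345 × (8393/397.167) = 0.208.

0.208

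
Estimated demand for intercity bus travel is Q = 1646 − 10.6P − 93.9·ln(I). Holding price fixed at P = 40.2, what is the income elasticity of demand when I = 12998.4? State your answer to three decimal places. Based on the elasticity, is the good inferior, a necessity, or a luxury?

At P = 40.2, I = 12998.4: Q = 330.405.
Holding P constant, ∂Q/∂I = -93.9/I = -0.00722397.
η_I = (∂Q/∂I)·(I/Q) = -0.00722397 × (12998.4/330.405) = -0.284.
Since η < 0, this is an inferior good.

-0.284 (inferior good)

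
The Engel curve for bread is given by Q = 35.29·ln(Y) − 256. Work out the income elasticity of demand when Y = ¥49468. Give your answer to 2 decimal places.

At Y = 49468: Q = 125.452.
dQ/dY = 35.29/Y = 0.00071339 at this income.
η = (dQ/dY)·(Y/Q) = 0.00071339 × (49468/125.452) = 0.28.

0.28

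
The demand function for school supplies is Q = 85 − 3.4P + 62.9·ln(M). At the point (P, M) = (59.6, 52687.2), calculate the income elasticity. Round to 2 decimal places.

At P = 59.6, M = 52687.2: Q = 566.217.
Holding P constant, ∂Q/∂M = 62.9/M = 0.00119384.
η_M = (∂Q/∂M)·(M/Q) = 0.00119384 × (52687.2/566.217) = 0.11.

0.11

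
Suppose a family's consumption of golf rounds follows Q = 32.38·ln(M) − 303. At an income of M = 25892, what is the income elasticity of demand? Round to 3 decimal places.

At M = 25892: Q = 26.036.
dQ/dM = 32.38/M = 0.00125058 at this income.
η = (dQ/dM)·(M/Q) = 0.00125058 × (25892/26.036) = 1.244.

1.244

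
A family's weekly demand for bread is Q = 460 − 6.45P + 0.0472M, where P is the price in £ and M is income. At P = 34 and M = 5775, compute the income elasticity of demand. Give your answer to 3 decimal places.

At P = 34, M = 5775: Q = 513.280.
Holding P constant, ∂Q/∂M = 0.0472.
η_M = (∂Q/∂M)·(M/Q) = 0.0472 × (5775/513.280) = 0.531.

0.531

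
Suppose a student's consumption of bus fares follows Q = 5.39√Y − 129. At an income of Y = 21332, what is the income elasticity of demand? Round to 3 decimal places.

0.598

At Y = 21332: Q = 658.235.
dQ/dY = 5.39/(2√Y) = 0.018452 at this income.
η = (dQ/dY)·(Y/Q) = 0.018452 × (21332/658.235) = 0.598.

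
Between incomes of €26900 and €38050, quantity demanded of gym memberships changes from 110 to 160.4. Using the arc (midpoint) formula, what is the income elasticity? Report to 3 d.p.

ΔQ = 160.4 − 110 = 50.4; midpoint Q̄ = (110 + 160.4)/2 = 135.2.
ΔI = 38050 − 26900 = 11150; midpoint Ī = (26900 + 38050)/2 = 32475.
η = (ΔQ/Q̄) ÷ (ΔI/Ī) = (50.4/135.2) ÷ (11150/32475) = 1.086.

1.086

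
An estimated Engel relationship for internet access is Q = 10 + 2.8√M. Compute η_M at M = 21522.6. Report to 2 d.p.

At M = 21522.6: Q = 420.776.
dQ/dM = 2.8/(2√M) = 0.00954291 at this income.
η = (dQ/dM)·(M/Q) = 0.00954291 × (21522.6/420.776) = 0.49.

0.49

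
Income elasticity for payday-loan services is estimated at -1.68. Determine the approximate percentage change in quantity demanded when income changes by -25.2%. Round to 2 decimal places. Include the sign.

%ΔQ ≈ η × %ΔI = -1.68 × (-25.2%) = 42.34%.

42.34%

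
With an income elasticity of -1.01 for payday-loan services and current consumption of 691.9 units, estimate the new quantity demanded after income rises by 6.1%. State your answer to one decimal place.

%ΔQ ≈ η × %ΔI = -1.01 × 6.1% = -6.161%.
New Q ≈ 691.9 × (1 − 0.06161) = 649.3.

649.3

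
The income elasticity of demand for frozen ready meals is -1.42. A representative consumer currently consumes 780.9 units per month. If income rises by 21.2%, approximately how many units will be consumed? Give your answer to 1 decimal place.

545.8

%ΔQ ≈ η × %ΔI = -1.42 × 21.2% = -30.104%.
New Q ≈ 780.9 × (1 − 0.30104) = 545.8.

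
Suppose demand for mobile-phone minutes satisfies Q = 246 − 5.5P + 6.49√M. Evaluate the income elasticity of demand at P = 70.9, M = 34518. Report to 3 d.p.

0.568

At P = 70.9, M = 34518: Q = 1061.828.
Holding P constant, ∂Q/∂M = 6.49/(2√M) = 0.0174659.
η_M = (∂Q/∂M)·(M/Q) = 0.0174659 × (34518/1061.828) = 0.568.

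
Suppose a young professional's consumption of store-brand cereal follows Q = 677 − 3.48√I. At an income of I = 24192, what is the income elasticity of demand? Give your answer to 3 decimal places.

-1.994

At I = 24192: Q = 135.729.
dQ/dI = -3.48/(2√I) = -0.011187 at this income.
η = (dQ/dI)·(I/Q) = -0.011187 × (24192/135.729) = -1.994.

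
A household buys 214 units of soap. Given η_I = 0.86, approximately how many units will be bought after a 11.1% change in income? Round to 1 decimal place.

%ΔQ ≈ η × %ΔI = 0.86 × 11.1% = 9.546%.
New Q ≈ 214 × (1 + 0.09546) = 234.4.

234.4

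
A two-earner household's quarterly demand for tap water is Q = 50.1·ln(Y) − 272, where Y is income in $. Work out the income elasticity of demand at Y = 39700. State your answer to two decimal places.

0.19

At Y = 39700: Q = 258.514.
dQ/dY = 50.1/Y = 0.00126196 at this income.
η = (dQ/dY)·(Y/Q) = 0.00126196 × (39700/258.514) = 0.19.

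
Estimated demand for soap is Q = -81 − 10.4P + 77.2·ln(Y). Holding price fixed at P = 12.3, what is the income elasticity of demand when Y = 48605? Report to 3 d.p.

0.124

At P = 12.3, Y = 48605: Q = 624.182.
Holding P constant, ∂Q/∂Y = 77.2/Y = 0.00158831.
η_Y = (∂Q/∂Y)·(Y/Q) = 0.00158831 × (48605/624.182) = 0.124.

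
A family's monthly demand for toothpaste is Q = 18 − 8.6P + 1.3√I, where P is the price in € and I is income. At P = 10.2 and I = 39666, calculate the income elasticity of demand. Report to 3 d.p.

0.684

At P = 10.2, I = 39666: Q = 189.192.
Holding P constant, ∂Q/∂I = 1.3/(2√I) = 0.00326365.
η_I = (∂Q/∂I)·(I/Q) = 0.00326365 × (39666/189.192) = 0.684.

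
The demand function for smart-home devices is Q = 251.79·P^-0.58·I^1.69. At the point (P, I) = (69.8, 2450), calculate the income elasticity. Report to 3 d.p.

1.690

For a multiplicative demand Q = A·P^α·I^β, the income elasticity is β everywhere.
Here β = 1.69, so η = 1.690.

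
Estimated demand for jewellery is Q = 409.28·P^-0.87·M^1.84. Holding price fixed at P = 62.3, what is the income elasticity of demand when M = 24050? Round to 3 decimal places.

For a multiplicative demand Q = A·P^α·M^β, the income elasticity is β everywhere.
Here β = 1.84, so η = 1.840.

1.840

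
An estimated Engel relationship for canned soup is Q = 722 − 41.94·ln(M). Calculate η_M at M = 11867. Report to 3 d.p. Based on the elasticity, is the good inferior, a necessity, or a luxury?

At M = 11867: Q = 328.539.
dQ/dM = -41.94/M = -0.00353417 at this income.
η = (dQ/dM)·(M/Q) = -0.00353417 × (11867/328.539) = -0.128.
Since η < 0, the good is an inferior good.

-0.128 (inferior good)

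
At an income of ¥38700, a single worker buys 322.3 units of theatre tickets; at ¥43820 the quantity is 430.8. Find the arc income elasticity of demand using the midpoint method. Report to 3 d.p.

ΔQ = 430.8 − 322.3 = 108.5; midpoint Q̄ = (322.3 + 430.8)/2 = 376.55.
ΔI = 43820 − 38700 = 5120; midpoint Ī = (38700 + 43820)/2 = 41260.
η = (ΔQ/Q̄) ÷ (ΔI/Ī) = (108.5/376.55) ÷ (5120/41260) = 2.322.

2.322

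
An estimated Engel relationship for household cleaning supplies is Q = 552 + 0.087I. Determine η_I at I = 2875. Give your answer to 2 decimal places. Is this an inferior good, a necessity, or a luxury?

At I = 2875: Q = 802.125.
dQ/dI = 0.087.
η = (dQ/dI)·(I/Q) = 0.087 × (2875/802.125) = 0.31.
Since 0 < η < 1, the good is a necessity.

0.31 (necessity)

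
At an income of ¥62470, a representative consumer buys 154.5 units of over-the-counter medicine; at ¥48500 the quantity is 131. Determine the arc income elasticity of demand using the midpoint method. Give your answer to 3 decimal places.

ΔQ = 131 − 154.5 = -23.5; midpoint Q̄ = (154.5 + 131)/2 = 142.75.
ΔI = 48500 − 62470 = -13970; midpoint Ī = (62470 + 48500)/2 = 55485.
η = (ΔQ/Q̄) ÷ (ΔI/Ī) = (-23.5/142.75) ÷ (-13970/55485) = 0.654.

0.654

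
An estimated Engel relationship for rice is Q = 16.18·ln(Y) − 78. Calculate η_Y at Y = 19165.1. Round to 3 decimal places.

At Y = 19165.1: Q = 81.548.
dQ/dY = 16.18/Y = 0.000844243 at this income.
η = (dQ/dY)·(Y/Q) = 0.000844243 × (19165.1/81.548) = 0.198.

0.198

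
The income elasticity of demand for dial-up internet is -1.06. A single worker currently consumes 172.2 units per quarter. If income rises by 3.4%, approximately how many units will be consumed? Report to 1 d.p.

%ΔQ ≈ η × %ΔI = -1.06 × 3.4% = -3.604%.
New Q ≈ 172.2 × (1 − 0.03604) = 166.0.

166.0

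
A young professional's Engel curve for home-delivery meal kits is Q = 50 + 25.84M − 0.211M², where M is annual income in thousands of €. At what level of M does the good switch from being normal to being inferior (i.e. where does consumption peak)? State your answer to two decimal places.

61.23

dQ/dM = 25.84 − 0.422M.
The good is inferior where dQ/dM < 0. Setting dQ/dM = 0 gives M = 25.84 / 0.422 = 61.23.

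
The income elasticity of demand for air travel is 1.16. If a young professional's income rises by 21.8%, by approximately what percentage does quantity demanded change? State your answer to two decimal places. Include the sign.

%ΔQ ≈ η × %ΔI = 1.16 × 21.8% = 25.29%.

25.29%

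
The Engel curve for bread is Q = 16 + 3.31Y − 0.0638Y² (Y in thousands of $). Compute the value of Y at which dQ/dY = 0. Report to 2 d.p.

dQ/dY = 3.31 − 0.1276Y.
The good is inferior where dQ/dY < 0. Setting dQ/dY = 0 gives Y = 3.31 / 0.1276 = 25.94.

25.94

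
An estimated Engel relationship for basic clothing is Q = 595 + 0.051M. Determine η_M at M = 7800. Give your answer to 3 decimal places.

0.401

At M = 7800: Q = 992.800.
dQ/dM = 0.051.
η = (dQ/dM)·(M/Q) = 0.051 × (7800/992.800) = 0.401.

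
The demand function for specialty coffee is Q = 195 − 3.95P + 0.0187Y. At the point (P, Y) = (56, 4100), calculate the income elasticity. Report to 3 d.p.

1.519

At P = 56, Y = 4100: Q = 50.470.
Holding P constant, ∂Q/∂Y = 0.0187.
η_Y = (∂Q/∂Y)·(Y/Q) = 0.0187 × (4100/50.470) = 1.519.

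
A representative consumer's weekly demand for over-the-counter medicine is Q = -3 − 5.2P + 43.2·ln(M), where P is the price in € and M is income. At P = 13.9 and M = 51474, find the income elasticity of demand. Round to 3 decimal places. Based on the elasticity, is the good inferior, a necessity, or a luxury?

0.110 (necessity)

At P = 13.9, M = 51474: Q = 393.390.
Holding P constant, ∂Q/∂M = 43.2/M = 0.000839259.
η_M = (∂Q/∂M)·(M/Q) = 0.000839259 × (51474/393.390) = 0.110.
Since 0 < η < 1, this is a necessity.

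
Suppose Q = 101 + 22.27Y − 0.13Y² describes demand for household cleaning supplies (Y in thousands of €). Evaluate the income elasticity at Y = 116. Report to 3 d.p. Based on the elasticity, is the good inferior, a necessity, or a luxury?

-0.979 (inferior good)

At Y = 116: Q = 935.0400.
dQ/dY = 22.27 − 0.26Y = -7.89000.
η = (dQ/dY)·(Y/Q) = -7.89000 × (116/935.0400) = -0.979.
η < 0 ⇒ inferior good.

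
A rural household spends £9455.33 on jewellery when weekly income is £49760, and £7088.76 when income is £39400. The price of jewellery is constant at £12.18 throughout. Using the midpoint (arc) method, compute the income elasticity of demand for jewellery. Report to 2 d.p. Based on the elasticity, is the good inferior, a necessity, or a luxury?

1.23 (luxury)

With a constant price, Q₁ = 9455.33/12.18 = 776.300 and Q₂ = 7088.76/12.18 = 582.000 (equivalently, work directly with expenditure since P cancels).
Midpoint %ΔQ = (7088.76 − 9455.33)/8272.05 = -0.28609; midpoint %ΔI = (39400 − 49760)/44580 = -0.23239.
η = -0.28609 / -0.23239 = 1.23.
η > 1 ⇒ luxury.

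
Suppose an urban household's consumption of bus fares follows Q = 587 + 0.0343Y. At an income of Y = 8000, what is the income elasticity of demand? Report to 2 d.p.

At Y = 8000: Q = 861.400.
dQ/dY = 0.0343.
η = (dQ/dY)·(Y/Q) = 0.0343 × (8000/861.400) = 0.32.

0.32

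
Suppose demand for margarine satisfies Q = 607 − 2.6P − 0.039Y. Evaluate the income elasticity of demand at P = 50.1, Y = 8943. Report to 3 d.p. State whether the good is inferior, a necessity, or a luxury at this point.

-2.726 (inferior good)

At P = 50.1, Y = 8943: Q = 127.963.
Holding P constant, ∂Q/∂Y = −0.039.
η_Y = (∂Q/∂Y)·(Y/Q) = -0.039 × (8943/127.963) = -2.726.
Since η < 0, this is an inferior good.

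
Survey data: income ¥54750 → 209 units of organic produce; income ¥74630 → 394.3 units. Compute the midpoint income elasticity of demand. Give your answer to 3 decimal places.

1.999

ΔQ = 394.3 − 209 = 185.3; midpoint Q̄ = (209 + 394.3)/2 = 301.65.
ΔI = 74630 − 54750 = 19880; midpoint Ī = (54750 + 74630)/2 = 64690.
η = (ΔQ/Q̄) ÷ (ΔI/Ī) = (185.3/301.65) ÷ (19880/64690) = 1.999.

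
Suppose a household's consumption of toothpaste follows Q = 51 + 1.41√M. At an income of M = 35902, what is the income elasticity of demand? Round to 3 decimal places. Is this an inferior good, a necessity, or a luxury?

0.420 (necessity)

At M = 35902: Q = 318.164.
dQ/dM = 1.41/(2√M) = 0.00372074 at this income.
η = (dQ/dM)·(M/Q) = 0.00372074 × (35902/318.164) = 0.420.
Since 0 < η < 1, the good is a necessity.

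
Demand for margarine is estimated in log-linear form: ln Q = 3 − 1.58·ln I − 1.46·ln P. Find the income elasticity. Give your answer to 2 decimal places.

-1.58

In a log-linear demand, the coefficient on ln I is the income elasticity.
So η = -1.58.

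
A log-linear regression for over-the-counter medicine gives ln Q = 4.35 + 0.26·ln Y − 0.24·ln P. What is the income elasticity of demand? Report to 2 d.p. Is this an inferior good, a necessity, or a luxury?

In a log-linear demand, the coefficient on ln Y is the income elasticity.
So η = 0.26.
0 < η < 1 ⇒ necessity.

0.26 (necessity)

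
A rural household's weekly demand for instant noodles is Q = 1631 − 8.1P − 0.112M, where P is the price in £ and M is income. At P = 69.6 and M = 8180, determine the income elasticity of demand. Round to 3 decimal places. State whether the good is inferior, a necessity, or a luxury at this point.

At P = 69.6, M = 8180: Q = 151.080.
Holding P constant, ∂Q/∂M = −0.112.
η_M = (∂Q/∂M)·(M/Q) = -0.112 × (8180/151.080) = -6.064.
Since η < 0, this is an inferior good.

-6.064 (inferior good)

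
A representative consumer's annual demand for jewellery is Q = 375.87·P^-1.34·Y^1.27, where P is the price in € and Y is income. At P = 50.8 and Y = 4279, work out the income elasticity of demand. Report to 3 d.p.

For a multiplicative demand Q = A·P^α·Y^β, the income elasticity is β everywhere.
Here β = 1.27, so η = 1.270.

1.270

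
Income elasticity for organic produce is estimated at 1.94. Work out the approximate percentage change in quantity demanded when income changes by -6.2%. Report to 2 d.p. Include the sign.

%ΔQ ≈ η × %ΔI = 1.94 × (-6.2%) = -12.03%.

-12.03%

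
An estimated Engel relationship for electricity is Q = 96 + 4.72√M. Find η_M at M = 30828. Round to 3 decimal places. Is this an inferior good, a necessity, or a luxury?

0.448 (necessity)

At M = 30828: Q = 924.733.
dQ/dM = 4.72/(2√M) = 0.0134412 at this income.
η = (dQ/dM)·(M/Q) = 0.0134412 × (30828/924.733) = 0.448.
Since 0 < η < 1, the good is a necessity.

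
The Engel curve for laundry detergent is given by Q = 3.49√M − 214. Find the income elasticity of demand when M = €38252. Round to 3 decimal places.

0.728

At M = 38252: Q = 468.578.
dQ/dM = 3.49/(2√M) = 0.00892213 at this income.
η = (dQ/dM)·(M/Q) = 0.00892213 × (38252/468.578) = 0.728.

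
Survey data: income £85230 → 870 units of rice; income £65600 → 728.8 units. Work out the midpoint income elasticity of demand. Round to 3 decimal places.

0.679

ΔQ = 728.8 − 870 = -141.2; midpoint Q̄ = (870 + 728.8)/2 = 799.4.
ΔI = 65600 − 85230 = -19630; midpoint Ī = (85230 + 65600)/2 = 75415.
η = (ΔQ/Q̄) ÷ (ΔI/Ī) = (-141.2/799.4) ÷ (-19630/75415) = 0.679.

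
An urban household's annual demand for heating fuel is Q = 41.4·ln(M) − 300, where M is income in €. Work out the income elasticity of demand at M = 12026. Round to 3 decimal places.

At M = 12026: Q = 88.946.
dQ/dM = 41.4/M = 0.00344254 at this income.
η = (dQ/dM)·(M/Q) = 0.00344254 × (12026/88.946) = 0.465.

0.465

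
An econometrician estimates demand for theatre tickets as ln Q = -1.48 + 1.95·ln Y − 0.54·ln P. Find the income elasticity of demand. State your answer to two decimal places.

In a log-linear demand, the coefficient on ln Y is the income elasticity.
So η = 1.95.

1.95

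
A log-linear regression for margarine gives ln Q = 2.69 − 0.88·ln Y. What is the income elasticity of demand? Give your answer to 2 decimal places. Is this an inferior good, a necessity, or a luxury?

In a log-linear demand, the coefficient on ln Y is the income elasticity.
So η = -0.88.
η < 0 ⇒ inferior good.

-0.88 (inferior good)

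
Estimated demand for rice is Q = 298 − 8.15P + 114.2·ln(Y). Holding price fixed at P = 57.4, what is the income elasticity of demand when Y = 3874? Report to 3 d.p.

0.148

At P = 57.4, Y = 3874: Q = 773.715.
Holding P constant, ∂Q/∂Y = 114.2/Y = 0.0294786.
η_Y = (∂Q/∂Y)·(Y/Q) = 0.0294786 × (3874/773.715) = 0.148.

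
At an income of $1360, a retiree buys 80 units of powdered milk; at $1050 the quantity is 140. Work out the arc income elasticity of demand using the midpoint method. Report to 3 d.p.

ΔQ = 140 − 80 = 60; midpoint Q̄ = (80 + 140)/2 = 110.
ΔI = 1050 − 1360 = -310; midpoint Ī = (1360 + 1050)/2 = 1205.
η = (ΔQ/Q̄) ÷ (ΔI/Ī) = (60/110) ÷ (-310/1205) = -2.120.

-2.120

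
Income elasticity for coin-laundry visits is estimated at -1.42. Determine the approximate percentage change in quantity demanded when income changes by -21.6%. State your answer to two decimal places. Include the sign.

30.67%

%ΔQ ≈ η × %ΔI = -1.42 × (-21.6%) = 30.67%.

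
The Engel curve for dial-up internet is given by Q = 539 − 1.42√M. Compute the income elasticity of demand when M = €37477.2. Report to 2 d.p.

-0.52

At M = 37477.2: Q = 264.102.
dQ/dM = -1.42/(2√M) = -0.00366754 at this income.
η = (dQ/dM)·(M/Q) = -0.00366754 × (37477.2/264.102) = -0.52.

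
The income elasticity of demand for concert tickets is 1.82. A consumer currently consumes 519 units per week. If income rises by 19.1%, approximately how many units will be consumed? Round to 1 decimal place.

%ΔQ ≈ η × %ΔI = 1.82 × 19.1% = 34.762%.
New Q ≈ 519 × (1 + 0.34762) = 699.4.

699.4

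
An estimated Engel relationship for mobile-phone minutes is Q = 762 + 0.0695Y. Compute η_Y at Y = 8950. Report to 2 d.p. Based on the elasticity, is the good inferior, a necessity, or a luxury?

At Y = 8950: Q = 1384.025.
dQ/dY = 0.0695.
η = (dQ/dY)·(Y/Q) = 0.0695 × (8950/1384.025) = 0.45.
Since 0 < η < 1, the good is a necessity.

0.45 (necessity)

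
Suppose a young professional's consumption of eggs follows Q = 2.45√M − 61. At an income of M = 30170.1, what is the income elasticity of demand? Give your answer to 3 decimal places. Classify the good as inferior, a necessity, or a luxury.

At M = 30170.1: Q = 364.554.
dQ/dM = 2.45/(2√M) = 0.00705258 at this income.
η = (dQ/dM)·(M/Q) = 0.00705258 × (30170.1/364.554) = 0.584.
Since 0 < η < 1, the good is a necessity.

0.584 (necessity)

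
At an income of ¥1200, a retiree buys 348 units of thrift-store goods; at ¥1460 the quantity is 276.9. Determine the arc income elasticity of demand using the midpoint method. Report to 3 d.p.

-1.164

ΔQ = 276.9 − 348 = -71.1; midpoint Q̄ = (348 + 276.9)/2 = 312.45.
ΔI = 1460 − 1200 = 260; midpoint Ī = (1200 + 1460)/2 = 1330.
η = (ΔQ/Q̄) ÷ (ΔI/Ī) = (-71.1/312.45) ÷ (260/1330) = -1.164.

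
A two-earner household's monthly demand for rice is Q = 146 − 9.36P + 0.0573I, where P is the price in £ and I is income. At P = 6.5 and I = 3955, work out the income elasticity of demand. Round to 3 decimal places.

0.727

At P = 6.5, I = 3955: Q = 311.782.
Holding P constant, ∂Q/∂I = 0.0573.
η_I = (∂Q/∂I)·(I/Q) = 0.0573 × (3955/311.782) = 0.727.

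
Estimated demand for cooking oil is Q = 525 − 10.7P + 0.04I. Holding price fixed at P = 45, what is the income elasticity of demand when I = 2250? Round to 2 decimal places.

At P = 45, I = 2250: Q = 133.500.
Holding P constant, ∂Q/∂I = 0.04.
η_I = (∂Q/∂I)·(I/Q) = 0.04 × (2250/133.500) = 0.67.

0.67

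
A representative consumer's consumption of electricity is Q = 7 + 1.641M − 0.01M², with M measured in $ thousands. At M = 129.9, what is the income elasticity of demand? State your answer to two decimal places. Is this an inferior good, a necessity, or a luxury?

-2.42 (inferior good)

At M = 129.9: Q = 51.4258.
dQ/dM = 1.641 − 0.02M = -0.95700.
η = (dQ/dM)·(M/Q) = -0.95700 × (129.9/51.4258) = -2.42.
η < 0 ⇒ inferior good.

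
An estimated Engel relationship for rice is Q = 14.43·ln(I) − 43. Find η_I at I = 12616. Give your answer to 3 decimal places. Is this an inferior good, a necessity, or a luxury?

0.155 (necessity)

At I = 12616: Q = 93.258.
dQ/dI = 14.43/I = 0.00114379 at this income.
η = (dQ/dI)·(I/Q) = 0.00114379 × (12616/93.258) = 0.155.
Since 0 < η < 1, the good is a necessity.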